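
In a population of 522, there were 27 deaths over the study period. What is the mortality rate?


Mortality rate = 27 / 522 = 0.051724 ≈ 0.0517

0.0517


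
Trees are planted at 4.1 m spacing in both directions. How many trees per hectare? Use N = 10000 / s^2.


N = 10000 / 4.1^2 = 10000 / 16.81 = 594.884 ≈ 595 trees/ha

595 trees/ha


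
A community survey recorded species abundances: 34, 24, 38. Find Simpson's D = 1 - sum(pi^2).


Total N = 34 + 24 + 38 = 96
Per-species terms:
  p = 34/96 = 0.354167; p^2 = 0.354167^2 = 0.125434
  p = 24/96 = 0.250000; p^2 = 0.250000^2 = 0.062500
  p = 38/96 = 0.395833; p^2 = 0.395833^2 = 0.156684
sum(p^2) = 0.125434 + 0.062500 + 0.156684 = 0.344618
D = 1 - 0.344618 = 0.655382 ≈ 0.6554

0.6554


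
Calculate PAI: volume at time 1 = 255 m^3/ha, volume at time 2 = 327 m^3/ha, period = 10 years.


PAI = (V2 - V1) / period = (327 - 255) / 10 = 72 / 10 = 7.20 m^3/ha/yr

7.20 m^3/ha/yr


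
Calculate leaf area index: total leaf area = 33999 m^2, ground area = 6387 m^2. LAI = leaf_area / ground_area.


LAI = 33999 / 6387 = 5.3232 ≈ 5.32

5.32


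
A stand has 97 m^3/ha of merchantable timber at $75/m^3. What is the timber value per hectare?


Value = 97 * 75 = $7275/ha

$7275/ha


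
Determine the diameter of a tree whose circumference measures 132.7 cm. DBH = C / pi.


DBH = C / pi = 132.7 / 3.141593 = 42.2397 ≈ 42.24 cm

42.24 cm


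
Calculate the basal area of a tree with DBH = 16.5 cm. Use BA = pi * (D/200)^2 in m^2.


D/200 = 16.5/200 = 0.0825 m
(D/200)^2 = 0.0825^2 = 0.00680625
BA = 3.141593 * 0.00680625 = 0.0213825 ≈ 0.0214 m^2

0.0214 m^2


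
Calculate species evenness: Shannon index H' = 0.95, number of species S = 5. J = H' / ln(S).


ln(5) = 1.60944
J = H' / ln(S) = 0.95 / 1.60944 = 0.590267 ≈ 0.5903

0.5903


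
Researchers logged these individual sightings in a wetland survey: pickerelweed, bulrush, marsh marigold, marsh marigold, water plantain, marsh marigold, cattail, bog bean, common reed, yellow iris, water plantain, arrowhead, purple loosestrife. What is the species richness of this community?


Total individuals logged = 13
Distinct species (count of individuals): pickerelweed (1), bulrush (1), marsh marigold (3), water plantain (2), cattail (1), bog bean (1), common reed (1), yellow iris (1), arrowhead (1), purple loosestrife (1)
Species richness = number of distinct species = 10

10


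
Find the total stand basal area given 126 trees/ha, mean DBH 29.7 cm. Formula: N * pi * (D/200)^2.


(D/200)^2 = (29.7/200)^2 = 0.1485^2 = 0.02205225
Individual BA = 3.141593 * 0.02205225 = 0.0692792 m^2
Stand BA = 126 * 0.0692792 = 8.72918 ≈ 8.73 m^2/ha

8.73 m^2/ha


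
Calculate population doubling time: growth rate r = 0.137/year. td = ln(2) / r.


td = ln(2) / 0.137 = 0.693147 / 0.137 = 5.05947 ≈ 5.1 years

5.1 years


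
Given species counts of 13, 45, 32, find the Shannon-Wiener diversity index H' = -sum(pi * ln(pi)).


Total N = 13 + 45 + 32 = 90
Per-species terms:
  p = 13/90 = 0.144444; ln(p) = -1.934863; p*ln(p) = 0.144444 * (-1.934863) = -0.279479
  p = 45/90 = 0.500000; ln(p) = -0.693147; p*ln(p) = 0.500000 * (-0.693147) = -0.346574
  p = 32/90 = 0.355556; ln(p) = -1.034073; p*ln(p) = 0.355556 * (-1.034073) = -0.367671
sum(p*ln(p)) = (-0.279479) + (-0.346574) + (-0.367671) = -0.993724
H' = -(-0.993724) = 0.993724 ≈ 0.9937

0.9937


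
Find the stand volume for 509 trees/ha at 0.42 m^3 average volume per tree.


V_stand = 509 * 0.42 = 213.78 ≈ 213.8 m^3/ha

213.8 m^3/ha


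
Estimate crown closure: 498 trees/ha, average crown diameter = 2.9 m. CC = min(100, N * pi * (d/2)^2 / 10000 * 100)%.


(d/2)^2 = (2.9/2)^2 = 1.45^2 = 2.1025
Crown area = 3.141593 * 2.1025 = 6.60520 m^2
N * area / 10000 * 100 = 498 * 6.60520 / 10000 * 100 = 32.8939
CC = min(100, 32.8939) = 32.8939 ≈ 32.9%

32.9%


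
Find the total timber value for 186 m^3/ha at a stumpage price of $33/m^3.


Value = 186 * 33 = $6138/ha

$6138/ha


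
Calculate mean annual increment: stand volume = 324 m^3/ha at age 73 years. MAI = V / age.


MAI = 324 / 73 = 4.4384 ≈ 4.44 m^3/ha/yr

4.44 m^3/ha/yr


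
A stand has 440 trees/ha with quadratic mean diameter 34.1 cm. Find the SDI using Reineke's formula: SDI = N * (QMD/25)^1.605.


QMD/25 = 34.1/25 = 1.364
(1.364)^1.605 = exp(1.605 * ln(1.364)) = exp(1.605 * 0.310422) = exp(0.498227) = 1.64580
SDI = 440 * 1.64580 = 724.152 ≈ 724

724


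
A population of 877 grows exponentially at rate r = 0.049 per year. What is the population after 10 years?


r*t = 0.049 * 10 = 0.49
exp(0.49) = 1.63232
N = 877 * 1.63232 = 1431.54 ≈ 1432

1432


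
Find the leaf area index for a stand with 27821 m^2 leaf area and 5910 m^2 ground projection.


LAI = 27821 / 5910 = 4.7074 ≈ 4.71

4.71


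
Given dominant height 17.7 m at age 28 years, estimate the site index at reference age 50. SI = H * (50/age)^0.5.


50/28 = 1.78571
(1.78571)^0.5 = 1.33630
SI = 17.7 * 1.33630 = 23.6525 ≈ 23.7 m

23.7 m


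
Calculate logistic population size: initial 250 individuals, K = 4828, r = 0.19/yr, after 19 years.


(K - N0)/N0 = (4828 - 250)/250 = 4578/250 = 18.3120
r*t = 0.19 * 19 = 3.61; exp(-3.61) = 0.0270518
18.3120 * 0.0270518 = 0.495373
1 + 0.495373 = 1.49537
N = 4828 / 1.49537 = 3228.63 ≈ 3229

3229


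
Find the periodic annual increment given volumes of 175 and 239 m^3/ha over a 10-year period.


PAI = (V2 - V1) / period = (239 - 175) / 10 = 64 / 10 = 6.40 m^3/ha/yr

6.40 m^3/ha/yr


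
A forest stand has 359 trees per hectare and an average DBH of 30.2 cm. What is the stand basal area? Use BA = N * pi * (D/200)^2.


(D/200)^2 = (30.2/200)^2 = 0.151^2 = 0.022801
Individual BA = 3.141593 * 0.022801 = 0.0716315 m^2
Stand BA = 359 * 0.0716315 = 25.7157 ≈ 25.72 m^2/ha

25.72 m^2/ha


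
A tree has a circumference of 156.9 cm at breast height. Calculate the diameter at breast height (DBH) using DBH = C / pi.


DBH = C / pi = 156.9 / 3.141593 = 49.9428 ≈ 49.94 cm

49.94 cm


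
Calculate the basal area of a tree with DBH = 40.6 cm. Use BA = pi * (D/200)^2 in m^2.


D/200 = 40.6/200 = 0.203 m
(D/200)^2 = 0.203^2 = 0.041209
BA = 3.141593 * 0.041209 = 0.129462 ≈ 0.1295 m^2

0.1295 m^2


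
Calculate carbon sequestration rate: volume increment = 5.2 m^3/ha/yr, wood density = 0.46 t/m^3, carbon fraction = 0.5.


C = 5.2 * 0.46 * 0.5 = 1.196 ≈ 1.20 t C/ha/yr

1.20 t C/ha/yr


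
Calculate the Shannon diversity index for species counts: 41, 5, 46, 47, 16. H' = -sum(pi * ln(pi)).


Total N = 41 + 5 + 46 + 47 + 16 = 155
Per-species terms:
  p = 41/155 = 0.264516; ln(p) = -1.329854; p*ln(p) = 0.264516 * (-1.329854) = -0.351768
  p = 5/155 = 0.032258; ln(p) = -3.433989; p*ln(p) = 0.032258 * (-3.433989) = -0.110774
  p = 46/155 = 0.296774; ln(p) = -1.214784; p*ln(p) = 0.296774 * (-1.214784) = -0.360516
  p = 47/155 = 0.303226; ln(p) = -1.193277; p*ln(p) = 0.303226 * (-1.193277) = -0.361833
  p = 16/155 = 0.103226; ln(p) = -2.270835; p*ln(p) = 0.103226 * (-2.270835) = -0.234409
sum(p*ln(p)) = (-0.351768) + (-0.110774) + (-0.360516) + (-0.361833) + (-0.234409) = -1.419300
H' = -(-1.419300) = 1.419300 ≈ 1.4193

1.4193


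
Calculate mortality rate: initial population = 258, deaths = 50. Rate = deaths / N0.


Mortality rate = 50 / 258 = 0.193798 ≈ 0.1938

0.1938


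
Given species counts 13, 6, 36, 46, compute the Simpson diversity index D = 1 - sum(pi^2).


Total N = 13 + 6 + 36 + 46 = 101
Per-species terms:
  p = 13/101 = 0.128713; p^2 = 0.128713^2 = 0.016567
  p = 6/101 = 0.059406; p^2 = 0.059406^2 = 0.003529
  p = 36/101 = 0.356436; p^2 = 0.356436^2 = 0.127047
  p = 46/101 = 0.455446; p^2 = 0.455446^2 = 0.207431
sum(p^2) = 0.016567 + 0.003529 + 0.127047 + 0.207431 = 0.354574
D = 1 - 0.354574 = 0.645426 ≈ 0.6454

0.6454


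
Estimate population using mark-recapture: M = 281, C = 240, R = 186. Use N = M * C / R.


N = M * C / R = 281 * 240 / 186 = 67440 / 186 = 362.58 ≈ 363

363 individuals


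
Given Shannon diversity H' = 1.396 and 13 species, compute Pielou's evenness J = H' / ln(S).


ln(13) = 2.56495
J = H' / ln(S) = 1.396 / 2.56495 = 0.544260 ≈ 0.5443

0.5443


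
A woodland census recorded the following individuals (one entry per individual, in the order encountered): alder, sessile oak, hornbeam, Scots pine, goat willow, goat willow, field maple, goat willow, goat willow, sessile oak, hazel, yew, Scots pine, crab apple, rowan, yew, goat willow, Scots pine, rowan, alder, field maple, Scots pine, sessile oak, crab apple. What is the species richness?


Total individuals logged = 24
Distinct species (count of individuals): alder (2), sessile oak (3), hornbeam (1), Scots pine (4), goat willow (5), field maple (2), hazel (1), yew (2), crab apple (2), rowan (2)
Species richness = number of distinct species = 10

10


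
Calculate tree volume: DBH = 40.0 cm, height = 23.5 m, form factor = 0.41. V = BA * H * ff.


(D/200)^2 = (40.0/200)^2 = 0.2^2 = 0.04
BA = 3.141593 * 0.04 = 0.125664 m^2
V = 0.125664 * 23.5 * 0.41 = 1.21077 ≈ 1.211 m^3

1.211 m^3


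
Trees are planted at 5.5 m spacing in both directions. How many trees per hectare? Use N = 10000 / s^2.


N = 10000 / 5.5^2 = 10000 / 30.25 = 330.579 ≈ 331 trees/ha

331 trees/ha


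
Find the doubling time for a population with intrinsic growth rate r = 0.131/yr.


td = ln(2) / 0.131 = 0.693147 / 0.131 = 5.29120 ≈ 5.3 years

5.3 years


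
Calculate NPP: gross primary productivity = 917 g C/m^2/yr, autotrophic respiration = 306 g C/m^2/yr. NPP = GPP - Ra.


NPP = GPP - Ra = 917 - 306 = 611 g C/m^2/yr

611 g C/m^2/yr


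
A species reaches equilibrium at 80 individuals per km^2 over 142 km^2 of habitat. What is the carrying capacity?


K = 80 * 142 = 11360 individuals

11360 individuals


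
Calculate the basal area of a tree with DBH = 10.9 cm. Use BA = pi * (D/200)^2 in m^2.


D/200 = 10.9/200 = 0.0545 m
(D/200)^2 = 0.0545^2 = 0.00297025
BA = 3.141593 * 0.00297025 = 0.00933132 ≈ 0.0093 m^2

0.0093 m^2


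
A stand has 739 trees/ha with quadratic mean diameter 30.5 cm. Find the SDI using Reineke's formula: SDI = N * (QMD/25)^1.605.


QMD/25 = 30.5/25 = 1.22
(1.22)^1.605 = exp(1.605 * ln(1.22)) = exp(1.605 * 0.198851) = exp(0.319156) = 1.37597
SDI = 739 * 1.37597 = 1016.84 ≈ 1017

1017


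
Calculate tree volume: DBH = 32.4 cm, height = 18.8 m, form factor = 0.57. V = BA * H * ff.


(D/200)^2 = (32.4/200)^2 = 0.162^2 = 0.026244
BA = 3.141593 * 0.026244 = 0.0824480 m^2
V = 0.0824480 * 18.8 * 0.57 = 0.883513 ≈ 0.884 m^3

0.884 m^3


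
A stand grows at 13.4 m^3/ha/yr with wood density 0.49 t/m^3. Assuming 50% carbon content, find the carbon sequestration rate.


C = 13.4 * 0.49 * 0.5 = 3.283 ≈ 3.28 t C/ha/yr

3.28 t C/ha/yr


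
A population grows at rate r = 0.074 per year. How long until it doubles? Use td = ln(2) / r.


td = ln(2) / 0.074 = 0.693147 / 0.074 = 9.36685 ≈ 9.4 years

9.4 years


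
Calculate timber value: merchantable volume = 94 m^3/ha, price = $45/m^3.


Value = 94 * 45 = $4230/ha

$4230/ha


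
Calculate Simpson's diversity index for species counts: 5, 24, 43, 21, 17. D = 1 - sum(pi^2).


Total N = 5 + 24 + 43 + 21 + 17 = 110
Per-species terms:
  p = 5/110 = 0.045455; p^2 = 0.045455^2 = 0.002066
  p = 24/110 = 0.218182; p^2 = 0.218182^2 = 0.047603
  p = 43/110 = 0.390909; p^2 = 0.390909^2 = 0.152810
  p = 21/110 = 0.190909; p^2 = 0.190909^2 = 0.036446
  p = 17/110 = 0.154545; p^2 = 0.154545^2 = 0.023884
sum(p^2) = 0.002066 + 0.047603 + 0.152810 + 0.036446 + 0.023884 = 0.262809
D = 1 - 0.262809 = 0.737191 ≈ 0.7372

0.7372


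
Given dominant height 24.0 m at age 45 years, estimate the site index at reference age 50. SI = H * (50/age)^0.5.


50/45 = 1.11111
(1.11111)^0.5 = 1.05409
SI = 24.0 * 1.05409 = 25.2982 ≈ 25.3 m

25.3 m


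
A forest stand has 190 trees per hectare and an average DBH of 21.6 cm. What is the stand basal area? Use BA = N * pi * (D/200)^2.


(D/200)^2 = (21.6/200)^2 = 0.108^2 = 0.011664
Individual BA = 3.141593 * 0.011664 = 0.0366435 m^2
Stand BA = 190 * 0.0366435 = 6.96227 ≈ 6.96 m^2/ha

6.96 m^2/ha


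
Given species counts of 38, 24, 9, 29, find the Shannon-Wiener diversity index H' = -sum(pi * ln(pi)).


Total N = 38 + 24 + 9 + 29 = 100
Per-species terms:
  p = 38/100 = 0.380000; ln(p) = -0.967584; p*ln(p) = 0.380000 * (-0.967584) = -0.367682
  p = 24/100 = 0.240000; ln(p) = -1.427116; p*ln(p) = 0.240000 * (-1.427116) = -0.342508
  p = 9/100 = 0.090000; ln(p) = -2.407946; p*ln(p) = 0.090000 * (-2.407946) = -0.216715
  p = 29/100 = 0.290000; ln(p) = -1.237874; p*ln(p) = 0.290000 * (-1.237874) = -0.358983
sum(p*ln(p)) = (-0.367682) + (-0.342508) + (-0.216715) + (-0.358983) = -1.285888
H' = -(-1.285888) = 1.285888 ≈ 1.2859

1.2859


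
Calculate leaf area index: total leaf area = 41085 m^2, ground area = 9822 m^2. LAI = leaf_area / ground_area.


LAI = 41085 / 9822 = 4.1830 ≈ 4.18

4.18


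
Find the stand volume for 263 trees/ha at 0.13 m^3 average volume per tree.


V_stand = 263 * 0.13 = 34.19 ≈ 34.2 m^3/ha

34.2 m^3/ha


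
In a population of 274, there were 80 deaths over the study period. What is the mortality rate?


Mortality rate = 80 / 274 = 0.291971 ≈ 0.2920

0.2920


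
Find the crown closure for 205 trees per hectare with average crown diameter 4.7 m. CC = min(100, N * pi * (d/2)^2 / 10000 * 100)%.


(d/2)^2 = (4.7/2)^2 = 2.35^2 = 5.5225
Crown area = 3.141593 * 5.5225 = 17.3494 m^2
N * area / 10000 * 100 = 205 * 17.3494 / 10000 * 100 = 35.5663
CC = min(100, 35.5663) = 35.5663 ≈ 35.6%

35.6%


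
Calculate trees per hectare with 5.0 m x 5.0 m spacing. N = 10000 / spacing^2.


N = 10000 / 5.0^2 = 10000 / 25 = 400.000 ≈ 400 trees/ha

400 trees/ha


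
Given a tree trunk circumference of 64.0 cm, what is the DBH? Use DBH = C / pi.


DBH = C / pi = 64.0 / 3.141593 = 20.3718 ≈ 20.37 cm

20.37 cm


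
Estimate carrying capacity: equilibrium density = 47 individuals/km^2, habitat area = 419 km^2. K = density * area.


K = 47 * 419 = 19693 individuals

19693 individuals


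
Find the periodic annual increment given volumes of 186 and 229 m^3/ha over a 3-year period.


PAI = (V2 - V1) / period = (229 - 186) / 3 = 43 / 3 = 14.3333 ≈ 14.33 m^3/ha/yr

14.33 m^3/ha/yr


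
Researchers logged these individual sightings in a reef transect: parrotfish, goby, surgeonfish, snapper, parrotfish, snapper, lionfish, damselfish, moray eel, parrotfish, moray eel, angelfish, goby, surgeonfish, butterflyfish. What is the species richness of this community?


Total individuals logged = 15
Distinct species (count of individuals): parrotfish (3), goby (2), surgeonfish (2), snapper (2), lionfish (1), damselfish (1), moray eel (2), angelfish (1), butterflyfish (1)
Species richness = number of distinct species = 9

9


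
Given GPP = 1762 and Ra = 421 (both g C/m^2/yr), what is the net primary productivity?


NPP = GPP - Ra = 1762 - 421 = 1341 g C/m^2/yr

1341 g C/m^2/yr


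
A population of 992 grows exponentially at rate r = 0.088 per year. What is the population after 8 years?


r*t = 0.088 * 8 = 0.704
exp(0.704) = 2.02182
N = 992 * 2.02182 = 2005.65 ≈ 2006

2006


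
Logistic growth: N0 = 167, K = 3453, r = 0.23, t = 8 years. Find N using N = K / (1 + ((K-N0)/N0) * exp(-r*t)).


(K - N0)/N0 = (3453 - 167)/167 = 3286/167 = 19.6766
r*t = 0.23 * 8 = 1.84; exp(-1.84) = 0.158817
19.6766 * 0.158817 = 3.12498
1 + 3.12498 = 4.12498
N = 3453 / 4.12498 = 837.095 ≈ 837

837


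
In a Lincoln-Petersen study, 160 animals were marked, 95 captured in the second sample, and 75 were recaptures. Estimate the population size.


N = M * C / R = 160 * 95 / 75 = 15200 / 75 = 202.67 ≈ 203

203 individuals


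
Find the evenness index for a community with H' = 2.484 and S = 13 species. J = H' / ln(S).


ln(13) = 2.56495
J = H' / ln(S) = 2.484 / 2.56495 = 0.968440 ≈ 0.9684

0.9684


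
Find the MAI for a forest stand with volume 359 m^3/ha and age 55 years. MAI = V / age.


MAI = 359 / 55 = 6.5273 ≈ 6.53 m^3/ha/yr

6.53 m^3/ha/yr


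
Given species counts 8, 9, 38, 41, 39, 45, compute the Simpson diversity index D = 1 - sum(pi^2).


Total N = 8 + 9 + 38 + 41 + 39 + 45 = 180
Per-species terms:
  p = 8/180 = 0.044444; p^2 = 0.044444^2 = 0.001975
  p = 9/180 = 0.050000; p^2 = 0.050000^2 = 0.002500
  p = 38/180 = 0.211111; p^2 = 0.211111^2 = 0.044568
  p = 41/180 = 0.227778; p^2 = 0.227778^2 = 0.051883
  p = 39/180 = 0.216667; p^2 = 0.216667^2 = 0.046945
  p = 45/180 = 0.250000; p^2 = 0.250000^2 = 0.062500
sum(p^2) = 0.001975 + 0.002500 + 0.044568 + 0.051883 + 0.046945 + 0.062500 = 0.210371
D = 1 - 0.210371 = 0.789629 ≈ 0.7896

0.7896


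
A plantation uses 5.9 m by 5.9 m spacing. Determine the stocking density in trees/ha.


N = 10000 / 5.9^2 = 10000 / 34.81 = 287.274 ≈ 287 trees/ha

287 trees/ha


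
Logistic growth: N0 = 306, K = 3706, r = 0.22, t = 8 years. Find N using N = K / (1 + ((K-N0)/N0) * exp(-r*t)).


(K - N0)/N0 = (3706 - 306)/306 = 3400/306 = 11.1111
r*t = 0.22 * 8 = 1.76; exp(-1.76) = 0.172045
11.1111 * 0.172045 = 1.91161
1 + 1.91161 = 2.91161
N = 3706 / 2.91161 = 1272.84 ≈ 1273

1273


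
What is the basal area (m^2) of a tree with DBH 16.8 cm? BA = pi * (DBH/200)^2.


D/200 = 16.8/200 = 0.084 m
(D/200)^2 = 0.084^2 = 0.007056
BA = 3.141593 * 0.007056 = 0.0221671 ≈ 0.0222 m^2

0.0222 m^2


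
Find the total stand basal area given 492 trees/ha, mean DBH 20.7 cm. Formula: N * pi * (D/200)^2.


(D/200)^2 = (20.7/200)^2 = 0.1035^2 = 0.01071225
Individual BA = 3.141593 * 0.01071225 = 0.0336535 m^2
Stand BA = 492 * 0.0336535 = 16.5575 ≈ 16.56 m^2/ha

16.56 m^2/ha


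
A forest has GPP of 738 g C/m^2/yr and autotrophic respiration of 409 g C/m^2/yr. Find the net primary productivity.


NPP = GPP - Ra = 738 - 409 = 329 g C/m^2/yr

329 g C/m^2/yr


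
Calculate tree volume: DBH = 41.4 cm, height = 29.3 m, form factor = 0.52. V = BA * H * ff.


(D/200)^2 = (41.4/200)^2 = 0.207^2 = 0.042849
BA = 3.141593 * 0.042849 = 0.134614 m^2
V = 0.134614 * 29.3 * 0.52 = 2.05098 ≈ 2.051 m^3

2.051 m^3


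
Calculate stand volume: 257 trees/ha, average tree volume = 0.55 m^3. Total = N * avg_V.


V_stand = 257 * 0.55 = 141.35 ≈ 141.4 m^3/ha

141.4 m^3/ha


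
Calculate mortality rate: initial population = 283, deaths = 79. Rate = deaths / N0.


Mortality rate = 79 / 283 = 0.279152 ≈ 0.2792

0.2792


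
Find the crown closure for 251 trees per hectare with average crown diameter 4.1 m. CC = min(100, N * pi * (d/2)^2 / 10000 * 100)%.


(d/2)^2 = (4.1/2)^2 = 2.05^2 = 4.2025
Crown area = 3.141593 * 4.2025 = 13.2025 m^2
N * area / 10000 * 100 = 251 * 13.2025 / 10000 * 100 = 33.1383
CC = min(100, 33.1383) = 33.1383 ≈ 33.1%

33.1%


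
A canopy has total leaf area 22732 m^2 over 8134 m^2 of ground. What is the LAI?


LAI = 22732 / 8134 = 2.7947 ≈ 2.79

2.79


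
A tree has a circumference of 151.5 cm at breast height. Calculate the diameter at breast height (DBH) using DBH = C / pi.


DBH = C / pi = 151.5 / 3.141593 = 48.2239 ≈ 48.22 cm

48.22 cm


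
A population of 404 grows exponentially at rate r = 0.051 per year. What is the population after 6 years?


r*t = 0.051 * 6 = 0.306
exp(0.306) = 1.35798
N = 404 * 1.35798 = 548.624 ≈ 549

549


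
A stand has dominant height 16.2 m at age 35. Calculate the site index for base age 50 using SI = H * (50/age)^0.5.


50/35 = 1.42857
(1.42857)^0.5 = 1.19523
SI = 16.2 * 1.19523 = 19.3627 ≈ 19.4 m

19.4 m


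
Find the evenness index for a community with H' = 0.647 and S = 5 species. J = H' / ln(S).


ln(5) = 1.60944
J = H' / ln(S) = 0.647 / 1.60944 = 0.402003 ≈ 0.4020

0.4020


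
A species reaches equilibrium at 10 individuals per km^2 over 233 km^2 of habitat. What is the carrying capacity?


K = 10 * 233 = 2330 individuals

2330 individuals


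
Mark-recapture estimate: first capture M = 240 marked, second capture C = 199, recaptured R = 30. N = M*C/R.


N = M * C / R = 240 * 199 / 30 = 47760 / 30 = 1592

1592 individuals


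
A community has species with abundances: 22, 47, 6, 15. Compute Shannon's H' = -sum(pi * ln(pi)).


Total N = 22 + 47 + 6 + 15 = 90
Per-species terms:
  p = 22/90 = 0.244444; ln(p) = -1.408769; p*ln(p) = 0.244444 * (-1.408769) = -0.344365
  p = 47/90 = 0.522222; ln(p) = -0.649662; p*ln(p) = 0.522222 * (-0.649662) = -0.339268
  p = 6/90 = 0.066667; ln(p) = -2.708045; p*ln(p) = 0.066667 * (-2.708045) = -0.180537
  p = 15/90 = 0.166667; ln(p) = -1.791757; p*ln(p) = 0.166667 * (-1.791757) = -0.298627
sum(p*ln(p)) = (-0.344365) + (-0.339268) + (-0.180537) + (-0.298627) = -1.162797
H' = -(-1.162797) = 1.162797 ≈ 1.1628

1.1628


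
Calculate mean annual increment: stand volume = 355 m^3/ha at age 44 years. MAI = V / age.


MAI = 355 / 44 = 8.0682 ≈ 8.07 m^3/ha/yr

8.07 m^3/ha/yr


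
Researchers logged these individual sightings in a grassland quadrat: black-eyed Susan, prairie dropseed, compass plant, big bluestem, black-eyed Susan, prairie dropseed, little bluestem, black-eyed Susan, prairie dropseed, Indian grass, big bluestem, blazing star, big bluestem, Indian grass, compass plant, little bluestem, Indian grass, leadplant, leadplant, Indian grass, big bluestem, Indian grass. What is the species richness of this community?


Total individuals logged = 22
Distinct species (count of individuals): black-eyed Susan (3), prairie dropseed (3), compass plant (2), big bluestem (4), little bluestem (2), Indian grass (5), blazing star (1), leadplant (2)
Species richness = number of distinct species = 8

8


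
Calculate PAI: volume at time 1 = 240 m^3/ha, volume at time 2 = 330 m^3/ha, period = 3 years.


PAI = (V2 - V1) / period = (330 - 240) / 3 = 90 / 3 = 30.00 m^3/ha/yr

30.00 m^3/ha/yr


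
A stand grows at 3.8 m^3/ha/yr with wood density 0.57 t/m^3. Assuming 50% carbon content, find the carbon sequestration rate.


C = 3.8 * 0.57 * 0.5 = 1.083 ≈ 1.08 t C/ha/yr

1.08 t C/ha/yr


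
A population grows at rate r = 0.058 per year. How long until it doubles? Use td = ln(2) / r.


td = ln(2) / 0.058 = 0.693147 / 0.058 = 11.9508 ≈ 12.0 years

12.0 years


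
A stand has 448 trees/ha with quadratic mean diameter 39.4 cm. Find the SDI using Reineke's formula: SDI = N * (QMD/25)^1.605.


QMD/25 = 39.4/25 = 1.576
(1.576)^1.605 = exp(1.605 * ln(1.576)) = exp(1.605 * 0.454890) = exp(0.730098) = 2.07528
SDI = 448 * 2.07528 = 929.725 ≈ 930

930


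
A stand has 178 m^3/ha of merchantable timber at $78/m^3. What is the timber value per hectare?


Value = 178 * 78 = $13884/ha

$13884/ha


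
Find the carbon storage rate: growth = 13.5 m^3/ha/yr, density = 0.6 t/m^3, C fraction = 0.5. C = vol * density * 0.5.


C = 13.5 * 0.6 * 0.5 = 4.05 t C/ha/yr

4.05 t C/ha/yr


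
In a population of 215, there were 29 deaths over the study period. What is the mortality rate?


Mortality rate = 29 / 215 = 0.134884 ≈ 0.1349

0.1349


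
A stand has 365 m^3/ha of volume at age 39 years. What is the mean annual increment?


MAI = 365 / 39 = 9.3590 ≈ 9.36 m^3/ha/yr

9.36 m^3/ha/yr


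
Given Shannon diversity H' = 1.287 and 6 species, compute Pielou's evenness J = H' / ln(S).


ln(6) = 1.79176
J = H' / ln(S) = 1.287 / 1.79176 = 0.718288 ≈ 0.7183

0.7183


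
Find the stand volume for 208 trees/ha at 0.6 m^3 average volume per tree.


V_stand = 208 * 0.6 = 124.8 m^3/ha

124.8 m^3/ha


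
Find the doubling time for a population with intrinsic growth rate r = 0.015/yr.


td = ln(2) / 0.015 = 0.693147 / 0.015 = 46.2098 ≈ 46.2 years

46.2 years


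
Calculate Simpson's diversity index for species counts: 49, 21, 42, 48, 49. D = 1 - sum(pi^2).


Total N = 49 + 21 + 42 + 48 + 49 = 209
Per-species terms:
  p = 49/209 = 0.234450; p^2 = 0.234450^2 = 0.054967
  p = 21/209 = 0.100478; p^2 = 0.100478^2 = 0.010096
  p = 42/209 = 0.200957; p^2 = 0.200957^2 = 0.040384
  p = 48/209 = 0.229665; p^2 = 0.229665^2 = 0.052746
  p = 49/209 = 0.234450; p^2 = 0.234450^2 = 0.054967
sum(p^2) = 0.054967 + 0.010096 + 0.040384 + 0.052746 + 0.054967 = 0.213160
D = 1 - 0.213160 = 0.786840 ≈ 0.7868

0.7868


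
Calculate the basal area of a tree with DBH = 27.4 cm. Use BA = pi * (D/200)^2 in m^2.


D/200 = 27.4/200 = 0.137 m
(D/200)^2 = 0.137^2 = 0.018769
BA = 3.141593 * 0.018769 = 0.0589646 ≈ 0.0590 m^2

0.0590 m^2


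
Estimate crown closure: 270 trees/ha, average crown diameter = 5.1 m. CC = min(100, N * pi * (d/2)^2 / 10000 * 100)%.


(d/2)^2 = (5.1/2)^2 = 2.55^2 = 6.5025
Crown area = 3.141593 * 6.5025 = 20.4282 m^2
N * area / 10000 * 100 = 270 * 20.4282 / 10000 * 100 = 55.1561
CC = min(100, 55.1561) = 55.1561 ≈ 55.2%

55.2%


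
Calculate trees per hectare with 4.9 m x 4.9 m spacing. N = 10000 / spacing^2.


N = 10000 / 4.9^2 = 10000 / 24.01 = 416.493 ≈ 416 trees/ha

416 trees/ha


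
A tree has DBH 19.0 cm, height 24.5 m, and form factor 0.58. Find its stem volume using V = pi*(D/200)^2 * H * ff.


(D/200)^2 = (19.0/200)^2 = 0.095^2 = 0.009025
BA = 3.141593 * 0.009025 = 0.0283529 m^2
V = 0.0283529 * 24.5 * 0.58 = 0.402895 ≈ 0.403 m^3

0.403 m^3


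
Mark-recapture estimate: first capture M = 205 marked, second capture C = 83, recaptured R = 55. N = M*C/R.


N = M * C / R = 205 * 83 / 55 = 17015 / 55 = 309.36 ≈ 309

309 individuals


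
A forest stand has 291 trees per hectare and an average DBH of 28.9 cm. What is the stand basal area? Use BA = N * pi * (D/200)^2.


(D/200)^2 = (28.9/200)^2 = 0.1445^2 = 0.02088025
Individual BA = 3.141593 * 0.02088025 = 0.0655972 m^2
Stand BA = 291 * 0.0655972 = 19.0888 ≈ 19.09 m^2/ha

19.09 m^2/ha


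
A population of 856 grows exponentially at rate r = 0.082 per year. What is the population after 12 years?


r*t = 0.082 * 12 = 0.984
exp(0.984) = 2.67514
N = 856 * 2.67514 = 2289.92 ≈ 2290

2290


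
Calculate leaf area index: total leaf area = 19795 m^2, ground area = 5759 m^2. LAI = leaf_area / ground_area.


LAI = 19795 / 5759 = 3.4372 ≈ 3.44

3.44


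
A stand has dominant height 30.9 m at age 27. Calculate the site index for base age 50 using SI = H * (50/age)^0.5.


50/27 = 1.85185
(1.85185)^0.5 = 1.36083
SI = 30.9 * 1.36083 = 42.0496 ≈ 42.0 m

42.0 m


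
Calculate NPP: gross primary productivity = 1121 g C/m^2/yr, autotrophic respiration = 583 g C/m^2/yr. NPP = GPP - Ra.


NPP = GPP - Ra = 1121 - 583 = 538 g C/m^2/yr

538 g C/m^2/yr


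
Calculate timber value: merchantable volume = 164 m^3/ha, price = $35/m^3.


Value = 164 * 35 = $5740/ha

$5740/ha


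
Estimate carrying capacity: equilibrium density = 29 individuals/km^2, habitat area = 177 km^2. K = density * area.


K = 29 * 177 = 5133 individuals

5133 individuals


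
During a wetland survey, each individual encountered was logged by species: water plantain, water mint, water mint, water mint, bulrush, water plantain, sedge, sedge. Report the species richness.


Total individuals logged = 8
Distinct species (count of individuals): water plantain (2), water mint (3), bulrush (1), sedge (2)
Species richness = number of distinct species = 4

4


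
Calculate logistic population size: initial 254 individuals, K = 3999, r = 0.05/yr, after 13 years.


(K - N0)/N0 = (3999 - 254)/254 = 3745/254 = 14.7441
r*t = 0.05 * 13 = 0.65; exp(-0.65) = 0.522046
14.7441 * 0.522046 = 7.69710
1 + 7.69710 = 8.69710
N = 3999 / 8.69710 = 459.808 ≈ 460

460


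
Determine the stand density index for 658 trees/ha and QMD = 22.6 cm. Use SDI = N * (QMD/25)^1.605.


QMD/25 = 22.6/25 = 0.904
(0.904)^1.605 = exp(1.605 * ln(0.904)) = exp(1.605 * (-0.100926)) = exp(-0.161986) = 0.850453
SDI = 658 * 0.850453 = 559.598 ≈ 560

560


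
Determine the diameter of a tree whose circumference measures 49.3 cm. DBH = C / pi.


DBH = C / pi = 49.3 / 3.141593 = 15.6927 ≈ 15.69 cm

15.69 cm


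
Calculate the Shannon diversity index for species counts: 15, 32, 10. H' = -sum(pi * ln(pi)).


Total N = 15 + 32 + 10 = 57
Per-species terms:
  p = 15/57 = 0.263158; ln(p) = -1.335001; p*ln(p) = 0.263158 * (-1.335001) = -0.351316
  p = 32/57 = 0.561404; ln(p) = -0.577314; p*ln(p) = 0.561404 * (-0.577314) = -0.324106
  p = 10/57 = 0.175439; ln(p) = -1.740464; p*ln(p) = 0.175439 * (-1.740464) = -0.305345
sum(p*ln(p)) = (-0.351316) + (-0.324106) + (-0.305345) = -0.980767
H' = -(-0.980767) = 0.980767 ≈ 0.9808

0.9808


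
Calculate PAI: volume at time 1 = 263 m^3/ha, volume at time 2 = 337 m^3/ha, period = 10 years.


PAI = (V2 - V1) / period = (337 - 263) / 10 = 74 / 10 = 7.40 m^3/ha/yr

7.40 m^3/ha/yr


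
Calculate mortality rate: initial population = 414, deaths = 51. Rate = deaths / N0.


Mortality rate = 51 / 414 = 0.123188 ≈ 0.1232

0.1232


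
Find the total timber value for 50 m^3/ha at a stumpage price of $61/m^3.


Value = 50 * 61 = $3050/ha

$3050/ha


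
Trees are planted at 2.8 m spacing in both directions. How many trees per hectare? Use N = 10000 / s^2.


N = 10000 / 2.8^2 = 10000 / 7.84 = 1275.51 ≈ 1276 trees/ha

1276 trees/ha


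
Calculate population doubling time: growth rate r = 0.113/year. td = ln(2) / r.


td = ln(2) / 0.113 = 0.693147 / 0.113 = 6.13404 ≈ 6.1 years

6.1 years


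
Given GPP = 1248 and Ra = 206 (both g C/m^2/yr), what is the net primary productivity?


NPP = GPP - Ra = 1248 - 206 = 1042 g C/m^2/yr

1042 g C/m^2/yr


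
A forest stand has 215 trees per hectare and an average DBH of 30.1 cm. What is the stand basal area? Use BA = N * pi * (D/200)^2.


(D/200)^2 = (30.1/200)^2 = 0.1505^2 = 0.02265025
Individual BA = 3.141593 * 0.02265025 = 0.0711579 m^2
Stand BA = 215 * 0.0711579 = 15.2989 ≈ 15.30 m^2/ha

15.30 m^2/ha


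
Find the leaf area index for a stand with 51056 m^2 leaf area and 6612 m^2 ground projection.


LAI = 51056 / 6612 = 7.7217 ≈ 7.72

7.72


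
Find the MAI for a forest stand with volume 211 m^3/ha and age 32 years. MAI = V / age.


MAI = 211 / 32 = 6.5938 ≈ 6.59 m^3/ha/yr

6.59 m^3/ha/yr


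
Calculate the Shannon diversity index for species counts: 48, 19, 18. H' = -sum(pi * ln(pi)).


Total N = 48 + 19 + 18 = 85
Per-species terms:
  p = 48/85 = 0.564706; ln(p) = -0.571450; p*ln(p) = 0.564706 * (-0.571450) = -0.322701
  p = 19/85 = 0.223529; ln(p) = -1.498214; p*ln(p) = 0.223529 * (-1.498214) = -0.334894
  p = 18/85 = 0.211765; ln(p) = -1.552278; p*ln(p) = 0.211765 * (-1.552278) = -0.328718
sum(p*ln(p)) = (-0.322701) + (-0.334894) + (-0.328718) = -0.986313
H' = -(-0.986313) = 0.986313 ≈ 0.9863

0.9863


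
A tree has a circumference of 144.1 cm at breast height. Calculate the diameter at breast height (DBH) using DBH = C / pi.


DBH = C / pi = 144.1 / 3.141593 = 45.8684 ≈ 45.87 cm

45.87 cm


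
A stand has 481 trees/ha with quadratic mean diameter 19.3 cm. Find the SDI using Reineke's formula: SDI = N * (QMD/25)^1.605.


QMD/25 = 19.3/25 = 0.772
(0.772)^1.605 = exp(1.605 * ln(0.772)) = exp(1.605 * (-0.258771)) = exp(-0.415327) = 0.660124
SDI = 481 * 0.660124 = 317.520 ≈ 318

318


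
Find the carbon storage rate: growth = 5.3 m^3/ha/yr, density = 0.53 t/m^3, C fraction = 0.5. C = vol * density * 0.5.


C = 5.3 * 0.53 * 0.5 = 1.4045 ≈ 1.40 t C/ha/yr

1.40 t C/ha/yr


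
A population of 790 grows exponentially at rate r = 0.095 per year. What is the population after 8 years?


r*t = 0.095 * 8 = 0.76
exp(0.76) = 2.13828
N = 790 * 2.13828 = 1689.24 ≈ 1689

1689


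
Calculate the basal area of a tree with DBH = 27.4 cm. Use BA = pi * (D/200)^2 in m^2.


D/200 = 27.4/200 = 0.137 m
(D/200)^2 = 0.137^2 = 0.018769
BA = 3.141593 * 0.018769 = 0.0589646 ≈ 0.0590 m^2

0.0590 m^2


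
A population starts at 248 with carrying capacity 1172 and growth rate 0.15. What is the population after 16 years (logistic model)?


(K - N0)/N0 = (1172 - 248)/248 = 924/248 = 3.72581
r*t = 0.15 * 16 = 2.4; exp(-2.4) = 0.0907180
3.72581 * 0.0907180 = 0.337998
1 + 0.337998 = 1.33800
N = 1172 / 1.33800 = 875.934 ≈ 876

876


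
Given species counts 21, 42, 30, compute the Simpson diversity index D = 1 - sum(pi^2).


Total N = 21 + 42 + 30 = 93
Per-species terms:
  p = 21/93 = 0.225806; p^2 = 0.225806^2 = 0.050988
  p = 42/93 = 0.451613; p^2 = 0.451613^2 = 0.203954
  p = 30/93 = 0.322581; p^2 = 0.322581^2 = 0.104059
sum(p^2) = 0.050988 + 0.203954 + 0.104059 = 0.359001
D = 1 - 0.359001 = 0.640999 ≈ 0.6410

0.6410


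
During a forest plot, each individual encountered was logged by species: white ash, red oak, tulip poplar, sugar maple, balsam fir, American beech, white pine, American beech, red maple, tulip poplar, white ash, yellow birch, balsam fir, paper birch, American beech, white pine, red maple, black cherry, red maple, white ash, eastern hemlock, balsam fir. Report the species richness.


Total individuals logged = 22
Distinct species (count of individuals): white ash (3), red oak (1), tulip poplar (2), sugar maple (1), balsam fir (3), American beech (3), white pine (2), red maple (3), yellow birch (1), paper birch (1), black cherry (1), eastern hemlock (1)
Species richness = number of distinct species = 12

12


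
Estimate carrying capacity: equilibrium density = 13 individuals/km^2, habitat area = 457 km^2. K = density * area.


K = 13 * 457 = 5941 individuals

5941 individuals


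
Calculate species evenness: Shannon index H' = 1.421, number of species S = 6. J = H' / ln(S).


ln(6) = 1.79176
J = H' / ln(S) = 1.421 / 1.79176 = 0.793075 ≈ 0.7931

0.7931


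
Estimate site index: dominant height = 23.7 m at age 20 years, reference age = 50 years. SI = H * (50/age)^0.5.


50/20 = 2.50000
(2.50000)^0.5 = 1.58114
SI = 23.7 * 1.58114 = 37.4730 ≈ 37.5 m

37.5 m


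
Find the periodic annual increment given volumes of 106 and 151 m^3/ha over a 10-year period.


PAI = (V2 - V1) / period = (151 - 106) / 10 = 45 / 10 = 4.50 m^3/ha/yr

4.50 m^3/ha/yr


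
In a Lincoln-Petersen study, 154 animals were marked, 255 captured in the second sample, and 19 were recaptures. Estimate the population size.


N = M * C / R = 154 * 255 / 19 = 39270 / 19 = 2066.84 ≈ 2067

2067 individuals


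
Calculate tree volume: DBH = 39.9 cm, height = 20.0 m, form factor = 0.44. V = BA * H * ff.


(D/200)^2 = (39.9/200)^2 = 0.1995^2 = 0.03980025
BA = 3.141593 * 0.03980025 = 0.125036 m^2
V = 0.125036 * 20.0 * 0.44 = 1.10032 ≈ 1.100 m^3

1.100 m^3


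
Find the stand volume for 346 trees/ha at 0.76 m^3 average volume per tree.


V_stand = 346 * 0.76 = 262.96 ≈ 263.0 m^3/ha

263.0 m^3/ha


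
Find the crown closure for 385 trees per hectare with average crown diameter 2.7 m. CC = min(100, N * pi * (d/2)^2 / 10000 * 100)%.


(d/2)^2 = (2.7/2)^2 = 1.35^2 = 1.8225
Crown area = 3.141593 * 1.8225 = 5.72555 m^2
N * area / 10000 * 100 = 385 * 5.72555 / 10000 * 100 = 22.0434
CC = min(100, 22.0434) = 22.0434 ≈ 22.0%

22.0%


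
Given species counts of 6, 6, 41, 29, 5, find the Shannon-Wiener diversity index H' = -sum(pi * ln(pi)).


Total N = 6 + 6 + 41 + 29 + 5 = 87
Per-species terms:
  p = 6/87 = 0.068966; ln(p) = -2.674142; p*ln(p) = 0.068966 * (-2.674142) = -0.184425
  p = 6/87 = 0.068966; ln(p) = -2.674142; p*ln(p) = 0.068966 * (-2.674142) = -0.184425
  p = 41/87 = 0.471264; ln(p) = -0.752337; p*ln(p) = 0.471264 * (-0.752337) = -0.354549
  p = 29/87 = 0.333333; ln(p) = -1.098613; p*ln(p) = 0.333333 * (-1.098613) = -0.366204
  p = 5/87 = 0.057471; ln(p) = -2.856475; p*ln(p) = 0.057471 * (-2.856475) = -0.164164
sum(p*ln(p)) = (-0.184425) + (-0.184425) + (-0.354549) + (-0.366204) + (-0.164164) = -1.253767
H' = -(-1.253767) = 1.253767 ≈ 1.2538

1.2538


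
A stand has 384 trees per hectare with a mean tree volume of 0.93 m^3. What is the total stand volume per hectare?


V_stand = 384 * 0.93 = 357.12 ≈ 357.1 m^3/ha

357.1 m^3/ha


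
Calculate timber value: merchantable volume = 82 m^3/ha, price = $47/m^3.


Value = 82 * 47 = $3854/ha

$3854/ha


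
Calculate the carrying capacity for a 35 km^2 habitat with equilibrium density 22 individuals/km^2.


K = 22 * 35 = 770 individuals

770 individuals


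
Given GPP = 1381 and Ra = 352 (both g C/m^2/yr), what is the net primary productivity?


NPP = GPP - Ra = 1381 - 352 = 1029 g C/m^2/yr

1029 g C/m^2/yr


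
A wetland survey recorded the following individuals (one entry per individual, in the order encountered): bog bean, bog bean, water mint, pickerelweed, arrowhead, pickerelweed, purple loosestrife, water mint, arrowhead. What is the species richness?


Total individuals logged = 9
Distinct species (count of individuals): bog bean (2), water mint (2), pickerelweed (2), arrowhead (2), purple loosestrife (1)
Species richness = number of distinct species = 5

5


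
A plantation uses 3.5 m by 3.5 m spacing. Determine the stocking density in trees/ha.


N = 10000 / 3.5^2 = 10000 / 12.25 = 816.327 ≈ 816 trees/ha

816 trees/ha


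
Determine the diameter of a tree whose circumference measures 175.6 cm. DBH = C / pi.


DBH = C / pi = 175.6 / 3.141593 = 55.8952 ≈ 55.90 cm

55.90 cm


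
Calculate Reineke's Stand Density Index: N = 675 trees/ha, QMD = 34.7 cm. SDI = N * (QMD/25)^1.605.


QMD/25 = 34.7/25 = 1.388
(1.388)^1.605 = exp(1.605 * ln(1.388)) = exp(1.605 * 0.327864) = exp(0.526222) = 1.69253
SDI = 675 * 1.69253 = 1142.46 ≈ 1142

1142


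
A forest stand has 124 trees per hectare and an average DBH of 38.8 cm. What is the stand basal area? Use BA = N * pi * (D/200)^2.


(D/200)^2 = (38.8/200)^2 = 0.194^2 = 0.037636
Individual BA = 3.141593 * 0.037636 = 0.118237 m^2
Stand BA = 124 * 0.118237 = 14.6614 ≈ 14.66 m^2/ha

14.66 m^2/ha


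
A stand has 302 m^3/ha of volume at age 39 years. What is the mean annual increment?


MAI = 302 / 39 = 7.7436 ≈ 7.74 m^3/ha/yr

7.74 m^3/ha/yr


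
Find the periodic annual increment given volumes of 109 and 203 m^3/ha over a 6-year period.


PAI = (V2 - V1) / period = (203 - 109) / 6 = 94 / 6 = 15.6667 ≈ 15.67 m^3/ha/yr

15.67 m^3/ha/yr


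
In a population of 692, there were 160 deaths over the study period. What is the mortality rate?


Mortality rate = 160 / 692 = 0.231214 ≈ 0.2312

0.2312


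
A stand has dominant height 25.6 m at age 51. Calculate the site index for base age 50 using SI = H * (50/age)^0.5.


50/51 = 0.980392
(0.980392)^0.5 = 0.990147
SI = 25.6 * 0.990147 = 25.3478 ≈ 25.3 m

25.3 m


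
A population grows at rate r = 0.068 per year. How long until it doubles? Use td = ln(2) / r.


td = ln(2) / 0.068 = 0.693147 / 0.068 = 10.1933 ≈ 10.2 years

10.2 years


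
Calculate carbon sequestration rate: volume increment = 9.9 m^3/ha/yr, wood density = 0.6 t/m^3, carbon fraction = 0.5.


C = 9.9 * 0.6 * 0.5 = 2.97 t C/ha/yr

2.97 t C/ha/yr


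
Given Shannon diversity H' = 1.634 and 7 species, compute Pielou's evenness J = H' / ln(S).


ln(7) = 1.94591
J = H' / ln(S) = 1.634 / 1.94591 = 0.839710 ≈ 0.8397

0.8397


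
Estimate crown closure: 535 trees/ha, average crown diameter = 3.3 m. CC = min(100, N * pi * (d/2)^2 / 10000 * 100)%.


(d/2)^2 = (3.3/2)^2 = 1.65^2 = 2.7225
Crown area = 3.141593 * 2.7225 = 8.55299 m^2
N * area / 10000 * 100 = 535 * 8.55299 / 10000 * 100 = 45.7585
CC = min(100, 45.7585) = 45.7585 ≈ 45.8%

45.8%


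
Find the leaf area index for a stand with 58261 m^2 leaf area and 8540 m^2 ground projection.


LAI = 58261 / 8540 = 6.8221 ≈ 6.82

6.82


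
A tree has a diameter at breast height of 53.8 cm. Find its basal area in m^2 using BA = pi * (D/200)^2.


D/200 = 53.8/200 = 0.269 m
(D/200)^2 = 0.269^2 = 0.072361
BA = 3.141593 * 0.072361 = 0.227329 ≈ 0.2273 m^2

0.2273 m^2
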